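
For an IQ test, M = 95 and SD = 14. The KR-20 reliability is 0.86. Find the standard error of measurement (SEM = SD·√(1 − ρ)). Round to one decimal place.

SEM = SD · √(1 − ρ) = 14 × √0.14 = 14 × 0.3742 = 5.238

5.2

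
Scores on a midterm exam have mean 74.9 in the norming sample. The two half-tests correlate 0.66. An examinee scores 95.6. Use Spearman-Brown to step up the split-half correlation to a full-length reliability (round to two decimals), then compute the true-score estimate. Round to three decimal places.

91.460

Spearman-Brown: ρ = 2r/(1 + r) = 2(0.66)/(1 + 0.66) = 1.320/1.66 = 0.7952 → 0.80
T̂ = ρX + (1 − ρ)μ
  = 0.80 × 95.6 + 0.20 × 74.9
  = 76.480 + 14.980
  = 91.4600
  ≈ 91.460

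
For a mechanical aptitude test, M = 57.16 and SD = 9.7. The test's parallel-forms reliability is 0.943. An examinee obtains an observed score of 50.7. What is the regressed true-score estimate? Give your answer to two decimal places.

51.07

T̂ = 0.943(50.7) + 0.057(57.16) = 47.8101 + 3.25812 = 51.068 → 51.07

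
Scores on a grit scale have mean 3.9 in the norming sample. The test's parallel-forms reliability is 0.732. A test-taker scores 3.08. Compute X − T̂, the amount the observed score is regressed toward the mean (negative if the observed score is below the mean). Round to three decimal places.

-0.220

Weight the observed score by reliability and the mean by (1 − reliability): T̂ = 0.732·3.08 + 0.268·3.9 = 2.25456 + 1.0452 = 3.29976.
X − T̂ = 3.08 − 3.2998 = -0.2198 → -0.220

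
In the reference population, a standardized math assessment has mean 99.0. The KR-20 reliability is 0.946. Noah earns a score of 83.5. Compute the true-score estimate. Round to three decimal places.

T̂ = ρX + (1 − ρ)μ
  = 0.946 × 83.5 + 0.054 × 99.0
  = 78.9910 + 5.3460
  = 84.3370
  ≈ 84.337

84.337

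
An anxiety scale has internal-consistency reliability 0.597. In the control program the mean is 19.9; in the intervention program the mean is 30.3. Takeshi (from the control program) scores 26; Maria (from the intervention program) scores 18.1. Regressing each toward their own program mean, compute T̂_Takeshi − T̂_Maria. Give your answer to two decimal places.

0.53

T̂_Takeshi = 0.597(26) + 0.403(19.9) = 23.5417
T̂_Maria = 0.597(18.1) + 0.403(30.3) = 23.0166
Difference = 23.5417 − 23.0166 = 0.5251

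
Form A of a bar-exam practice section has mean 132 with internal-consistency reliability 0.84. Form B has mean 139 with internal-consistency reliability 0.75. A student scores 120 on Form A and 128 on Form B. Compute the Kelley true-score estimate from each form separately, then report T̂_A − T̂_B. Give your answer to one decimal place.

-8.8

T̂_A = 0.84(120) + 0.16(132) = 121.920
T̂_B = 0.75(128) + 0.25(139) = 130.750
T̂_A − T̂_B = -8.830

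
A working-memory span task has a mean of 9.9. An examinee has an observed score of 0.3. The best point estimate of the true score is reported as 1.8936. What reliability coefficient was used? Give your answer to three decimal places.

0.834

T̂ = ρX + (1 − ρ)μ  ⇒  T̂ − μ = ρ(X − μ)
ρ = (T̂ − μ)/(X − μ) = (1.8936 − 9.9) / (0.3 − 9.9) = -8.0064 / -9.6 = 0.83400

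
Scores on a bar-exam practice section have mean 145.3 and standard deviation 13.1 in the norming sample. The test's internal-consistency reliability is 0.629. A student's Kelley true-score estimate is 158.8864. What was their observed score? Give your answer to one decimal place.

T̂ = ρX + (1 − ρ)μ  ⇒  X = (T̂ − (1 − ρ)μ) / ρ
X = (158.8864 − 0.371 × 145.3) / 0.629 = (158.8864 − 53.9063) / 0.629 = 104.9801 / 0.629 = 166.900

166.9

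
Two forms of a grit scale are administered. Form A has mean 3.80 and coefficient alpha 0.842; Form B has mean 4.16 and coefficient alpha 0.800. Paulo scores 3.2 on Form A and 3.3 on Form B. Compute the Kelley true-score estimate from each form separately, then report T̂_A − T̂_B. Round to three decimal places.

T̂_A = 0.842(3.2) + 0.158(3.80) = 3.29480
T̂_B = 0.800(3.3) + 0.200(4.16) = 3.47200
T̂_A − T̂_B = -0.17720

-0.177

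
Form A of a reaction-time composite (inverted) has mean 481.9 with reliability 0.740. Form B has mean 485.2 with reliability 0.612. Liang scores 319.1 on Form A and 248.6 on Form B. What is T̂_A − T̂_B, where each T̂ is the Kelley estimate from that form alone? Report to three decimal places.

21.027

T̂_A = 0.740(319.1) + 0.260(481.9) = 361.42800
T̂_B = 0.612(248.6) + 0.388(485.2) = 340.40080
T̂_A − T̂_B = 21.02720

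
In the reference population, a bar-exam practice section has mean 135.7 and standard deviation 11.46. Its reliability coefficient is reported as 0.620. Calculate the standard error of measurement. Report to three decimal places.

7.064

SEM = SD · √(1 − ρ) = 11.46 × √0.380 = 11.46 × 0.6164 = 7.0644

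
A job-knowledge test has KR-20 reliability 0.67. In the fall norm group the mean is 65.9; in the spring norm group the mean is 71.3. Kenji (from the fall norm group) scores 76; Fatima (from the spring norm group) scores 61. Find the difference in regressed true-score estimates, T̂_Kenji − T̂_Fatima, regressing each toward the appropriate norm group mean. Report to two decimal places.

8.27

T̂_Kenji = 0.67(76) + 0.33(65.9) = 72.6670
T̂_Fatima = 0.67(61) + 0.33(71.3) = 64.3990
Difference = 72.6670 − 64.3990 = 8.2680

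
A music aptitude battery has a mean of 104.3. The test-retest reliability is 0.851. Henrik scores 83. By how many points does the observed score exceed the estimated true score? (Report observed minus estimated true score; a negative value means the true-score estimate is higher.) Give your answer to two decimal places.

T̂ = 0.851(83) + 0.149(104.3) = 70.633 + 15.5407 = 86.1737 → 86.174
X − T̂ = 83 − 86.174 = -3.174 → -3.17

-3.17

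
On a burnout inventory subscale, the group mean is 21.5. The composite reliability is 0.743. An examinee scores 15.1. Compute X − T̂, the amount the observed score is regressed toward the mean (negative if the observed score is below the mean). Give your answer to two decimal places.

-1.64

T̂ = 0.743(15.1) + 0.257(21.5) = 11.2193 + 5.5255 = 16.7448 → 16.745
X − T̂ = 15.1 − 16.745 = -1.645 → -1.64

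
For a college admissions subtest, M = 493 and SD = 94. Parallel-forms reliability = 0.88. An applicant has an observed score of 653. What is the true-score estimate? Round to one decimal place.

633.8

Kelley's formula gives T̂ = 0.88·653 + 0.12·493 = 574.64 + 59.16 = 633.80.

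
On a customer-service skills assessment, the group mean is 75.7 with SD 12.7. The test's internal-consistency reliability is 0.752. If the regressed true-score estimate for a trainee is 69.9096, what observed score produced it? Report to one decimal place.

68.0

T̂ = ρX + (1 − ρ)μ  ⇒  X = (T̂ − (1 − ρ)μ) / ρ
X = (69.9096 − 0.248 × 75.7) / 0.752 = (69.9096 − 18.7736) / 0.752 = 51.1360 / 0.752 = 68.000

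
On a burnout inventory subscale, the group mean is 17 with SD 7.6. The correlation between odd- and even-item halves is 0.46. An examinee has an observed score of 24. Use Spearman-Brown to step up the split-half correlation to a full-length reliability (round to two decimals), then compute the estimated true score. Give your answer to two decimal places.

21.41

Spearman-Brown: ρ = 2r/(1 + r) = 2(0.46)/(1 + 0.46) = 0.920/1.46 = 0.6301 → 0.63
Regress the observed score toward the mean by the unreliability: T̂ = 0.63·24 + 0.37·17 = 15.12 + 6.29 = 21.410.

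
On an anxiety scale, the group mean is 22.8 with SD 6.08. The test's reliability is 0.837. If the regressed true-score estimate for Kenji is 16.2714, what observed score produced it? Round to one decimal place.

T̂ = ρX + (1 − ρ)μ  ⇒  X = (T̂ − (1 − ρ)μ) / ρ
X = (16.2714 − 0.163 × 22.8) / 0.837 = (16.2714 − 3.7164) / 0.837 = 12.5550 / 0.837 = 15.000

15.0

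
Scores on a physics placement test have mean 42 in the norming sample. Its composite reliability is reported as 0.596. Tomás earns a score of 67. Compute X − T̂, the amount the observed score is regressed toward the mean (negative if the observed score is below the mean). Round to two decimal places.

10.10

T̂ = 0.596(67) + 0.404(42) = 39.932 + 16.968 = 56.9000 → 56.900
X − T̂ = 67 − 56.900 = 10.100 → 10.10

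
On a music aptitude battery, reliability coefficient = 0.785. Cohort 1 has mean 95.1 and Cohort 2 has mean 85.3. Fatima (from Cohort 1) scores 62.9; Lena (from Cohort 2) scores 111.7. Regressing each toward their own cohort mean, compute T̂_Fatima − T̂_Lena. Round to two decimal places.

-36.20

T̂_Fatima = 0.785(62.9) + 0.215(95.1) = 69.8230
T̂_Lena = 0.785(111.7) + 0.215(85.3) = 106.0240
Difference = 69.8230 − 106.0240 = -36.2010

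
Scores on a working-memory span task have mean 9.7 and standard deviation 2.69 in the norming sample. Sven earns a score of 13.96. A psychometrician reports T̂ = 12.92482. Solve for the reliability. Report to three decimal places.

0.757

T̂ = ρX + (1 − ρ)μ  ⇒  T̂ − μ = ρ(X − μ)
ρ = (T̂ − μ)/(X − μ) = (12.92482 − 9.7) / (13.96 − 9.7) = 3.22482 / 4.26 = 0.75700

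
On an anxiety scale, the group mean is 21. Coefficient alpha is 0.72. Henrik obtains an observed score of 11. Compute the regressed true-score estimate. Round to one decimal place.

T̂ = ρX + (1 − ρ)μ
  = 0.72 × 11 + 0.28 × 21
  = 7.92 + 5.88
  = 13.80
  ≈ 13.8

13.8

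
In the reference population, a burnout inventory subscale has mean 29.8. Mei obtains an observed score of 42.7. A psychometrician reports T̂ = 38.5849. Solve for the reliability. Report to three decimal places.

T̂ = ρX + (1 − ρ)μ  ⇒  T̂ − μ = ρ(X − μ)
ρ = (T̂ − μ)/(X − μ) = (38.5849 − 29.8) / (42.7 − 29.8) = 8.7849 / 12.9 = 0.68100

0.681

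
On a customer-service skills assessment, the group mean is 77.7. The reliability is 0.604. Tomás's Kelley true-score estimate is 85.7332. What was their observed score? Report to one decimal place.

T̂ = ρX + (1 − ρ)μ  ⇒  X = (T̂ − (1 − ρ)μ) / ρ
X = (85.7332 − 0.396 × 77.7) / 0.604 = (85.7332 − 30.7692) / 0.604 = 54.9640 / 0.604 = 91.000

91.0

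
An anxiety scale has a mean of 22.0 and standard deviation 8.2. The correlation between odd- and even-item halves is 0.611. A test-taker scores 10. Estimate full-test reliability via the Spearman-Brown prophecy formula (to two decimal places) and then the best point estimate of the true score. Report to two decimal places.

Spearman-Brown: ρ = 2r/(1 + r) = 2(0.611)/(1 + 0.611) = 1.2220/1.611 = 0.7585 → 0.76
T̂ = 0.76(10) + 0.24(22.0) = 7.60 + 5.280 = 12.880 → 12.88

12.88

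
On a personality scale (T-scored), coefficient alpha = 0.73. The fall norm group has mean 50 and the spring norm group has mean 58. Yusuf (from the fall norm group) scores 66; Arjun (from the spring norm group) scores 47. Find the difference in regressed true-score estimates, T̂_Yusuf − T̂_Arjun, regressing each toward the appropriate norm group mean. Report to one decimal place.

T̂_Yusuf = 0.73(66) + 0.27(50) = 61.680
T̂_Arjun = 0.73(47) + 0.27(58) = 49.970
Difference = 61.680 − 49.970 = 11.710

11.7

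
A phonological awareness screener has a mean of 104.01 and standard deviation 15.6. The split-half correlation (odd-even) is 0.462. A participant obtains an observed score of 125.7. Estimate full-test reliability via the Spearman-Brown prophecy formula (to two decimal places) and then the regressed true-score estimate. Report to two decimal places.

117.67

Spearman-Brown: ρ = 2r/(1 + r) = 2(0.462)/(1 + 0.462) = 0.9240/1.462 = 0.6320 → 0.63
T̂ = ρX + (1 − ρ)μ
  = 0.63 × 125.7 + 0.37 × 104.01
  = 79.191 + 38.4837
  = 117.675
  ≈ 117.67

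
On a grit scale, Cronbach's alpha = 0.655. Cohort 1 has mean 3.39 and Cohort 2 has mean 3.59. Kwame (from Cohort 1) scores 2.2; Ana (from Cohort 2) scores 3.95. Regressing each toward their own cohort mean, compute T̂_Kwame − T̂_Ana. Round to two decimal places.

T̂_Kwame = 0.655(2.2) + 0.345(3.39) = 2.6105
T̂_Ana = 0.655(3.95) + 0.345(3.59) = 3.8258
Difference = 2.6105 − 3.8258 = -1.2153

-1.22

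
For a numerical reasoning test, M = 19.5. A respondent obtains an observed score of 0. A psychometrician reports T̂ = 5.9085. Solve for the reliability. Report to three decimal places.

0.697

T̂ = ρX + (1 − ρ)μ  ⇒  T̂ − μ = ρ(X − μ)
ρ = (T̂ − μ)/(X − μ) = (5.9085 − 19.5) / (0 − 19.5) = -13.5915 / -19.5 = 0.69700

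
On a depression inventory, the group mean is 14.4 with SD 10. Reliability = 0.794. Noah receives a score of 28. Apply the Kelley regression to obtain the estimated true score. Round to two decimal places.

T̂ = ρX + (1 − ρ)μ
  = 0.794 × 28 + 0.206 × 14.4
  = 22.232 + 2.9664
  = 25.198
  ≈ 25.20

25.20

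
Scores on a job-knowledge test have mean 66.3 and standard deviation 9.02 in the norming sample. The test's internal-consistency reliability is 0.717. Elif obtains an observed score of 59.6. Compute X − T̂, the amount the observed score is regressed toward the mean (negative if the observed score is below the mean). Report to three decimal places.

Kelley's formula gives T̂ = 0.717·59.6 + 0.283·66.3 = 42.7332 + 18.7629 = 61.49610.
X − T̂ = 59.6 − 61.4961 = -1.8961 → -1.896

-1.896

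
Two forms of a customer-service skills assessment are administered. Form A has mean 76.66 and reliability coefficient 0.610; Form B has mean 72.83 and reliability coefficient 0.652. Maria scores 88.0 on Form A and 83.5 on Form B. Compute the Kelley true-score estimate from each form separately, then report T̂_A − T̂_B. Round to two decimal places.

3.79

T̂_A = 0.610(88.0) + 0.390(76.66) = 83.5774
T̂_B = 0.652(83.5) + 0.348(72.83) = 79.7868
T̂_A − T̂_B = 3.7906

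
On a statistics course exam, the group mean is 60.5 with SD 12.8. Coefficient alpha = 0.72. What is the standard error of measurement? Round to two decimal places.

6.77

SEM = SD · √(1 − ρ) = 12.8 × √0.28 = 12.8 × 0.5292 = 6.773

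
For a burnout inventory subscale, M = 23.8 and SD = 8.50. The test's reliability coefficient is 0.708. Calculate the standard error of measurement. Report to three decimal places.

SEM = SD · √(1 − ρ) = 8.50 × √0.292 = 8.50 × 0.5404 = 4.5931

4.593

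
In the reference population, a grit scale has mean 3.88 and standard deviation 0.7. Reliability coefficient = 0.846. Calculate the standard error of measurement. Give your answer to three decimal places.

0.275

SEM = SD · √(1 − ρ) = 0.7 × √0.154 = 0.7 × 0.3924 = 0.2747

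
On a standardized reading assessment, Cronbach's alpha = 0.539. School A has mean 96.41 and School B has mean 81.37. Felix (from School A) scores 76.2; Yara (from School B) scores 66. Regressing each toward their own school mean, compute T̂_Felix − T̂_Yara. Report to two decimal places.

T̂_Felix = 0.539(76.2) + 0.461(96.41) = 85.5168
T̂_Yara = 0.539(66) + 0.461(81.37) = 73.0856
Difference = 85.5168 − 73.0856 = 12.4312

12.43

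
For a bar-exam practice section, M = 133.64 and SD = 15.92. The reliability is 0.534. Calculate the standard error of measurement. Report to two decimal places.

SEM = SD · √(1 − ρ) = 15.92 × √0.466 = 15.92 × 0.6826 = 10.868

10.87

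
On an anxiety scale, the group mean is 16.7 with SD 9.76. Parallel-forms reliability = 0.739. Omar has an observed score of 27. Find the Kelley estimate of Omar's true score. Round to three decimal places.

24.312

Weight the observed score by reliability and the mean by (1 − reliability): T̂ = 0.739·27 + 0.261·16.7 = 19.953 + 4.3587 = 24.3117.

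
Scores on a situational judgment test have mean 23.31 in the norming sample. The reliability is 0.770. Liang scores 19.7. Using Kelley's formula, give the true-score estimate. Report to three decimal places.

T̂ = 0.770(19.7) + 0.230(23.31) = 15.1690 + 5.36130 = 20.5303 → 20.530

20.530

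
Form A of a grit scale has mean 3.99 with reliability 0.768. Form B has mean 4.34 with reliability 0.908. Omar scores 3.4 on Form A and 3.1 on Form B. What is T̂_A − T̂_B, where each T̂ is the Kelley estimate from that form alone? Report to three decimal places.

T̂_A = 0.768(3.4) + 0.232(3.99) = 3.53688
T̂_B = 0.908(3.1) + 0.092(4.34) = 3.21408
T̂_A − T̂_B = 0.32280

0.323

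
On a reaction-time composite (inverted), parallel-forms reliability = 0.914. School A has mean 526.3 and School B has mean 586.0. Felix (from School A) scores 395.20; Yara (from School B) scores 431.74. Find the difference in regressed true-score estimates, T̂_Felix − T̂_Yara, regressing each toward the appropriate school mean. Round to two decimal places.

T̂_Felix = 0.914(395.20) + 0.086(526.3) = 406.4746
T̂_Yara = 0.914(431.74) + 0.086(586.0) = 445.0064
Difference = 406.4746 − 445.0064 = -38.5318

-38.53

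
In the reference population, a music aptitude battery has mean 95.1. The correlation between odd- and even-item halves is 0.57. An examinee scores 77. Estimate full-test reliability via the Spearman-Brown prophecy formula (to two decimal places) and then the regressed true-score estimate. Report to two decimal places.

Spearman-Brown: ρ = 2r/(1 + r) = 2(0.57)/(1 + 0.57) = 1.140/1.57 = 0.7261 → 0.73
Weight the observed score by reliability and the mean by (1 − reliability): T̂ = 0.73·77 + 0.27·95.1 = 56.21 + 25.677 = 81.887.

81.89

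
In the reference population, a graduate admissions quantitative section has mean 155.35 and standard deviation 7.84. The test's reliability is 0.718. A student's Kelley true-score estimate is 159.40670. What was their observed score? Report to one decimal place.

161.0

T̂ = ρX + (1 − ρ)μ  ⇒  X = (T̂ − (1 − ρ)μ) / ρ
X = (159.40670 − 0.282 × 155.35) / 0.718 = (159.40670 − 43.80870) / 0.718 = 115.59800 / 0.718 = 161.000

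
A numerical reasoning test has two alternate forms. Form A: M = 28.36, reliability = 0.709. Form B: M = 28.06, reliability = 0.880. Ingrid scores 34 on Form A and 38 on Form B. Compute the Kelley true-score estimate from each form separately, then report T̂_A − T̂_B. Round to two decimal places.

T̂_A = 0.709(34) + 0.291(28.36) = 32.3588
T̂_B = 0.880(38) + 0.120(28.06) = 36.8072
T̂_A − T̂_B = -4.4484

-4.45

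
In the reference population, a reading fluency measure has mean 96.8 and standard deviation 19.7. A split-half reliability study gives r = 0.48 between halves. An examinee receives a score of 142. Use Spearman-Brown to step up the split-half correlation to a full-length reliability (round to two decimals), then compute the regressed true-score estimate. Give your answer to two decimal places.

126.18

Spearman-Brown: ρ = 2r/(1 + r) = 2(0.48)/(1 + 0.48) = 0.960/1.48 = 0.6486 → 0.65
T̂ = ρX + (1 − ρ)μ
  = 0.65 × 142 + 0.35 × 96.8
  = 92.30 + 33.880
  = 126.180
  ≈ 126.18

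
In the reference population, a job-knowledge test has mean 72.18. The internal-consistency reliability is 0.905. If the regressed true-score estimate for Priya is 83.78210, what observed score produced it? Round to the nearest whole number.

85

T̂ = ρX + (1 − ρ)μ  ⇒  X = (T̂ − (1 − ρ)μ) / ρ
X = (83.78210 − 0.095 × 72.18) / 0.905 = (83.78210 − 6.85710) / 0.905 = 76.92500 / 0.905 = 85.00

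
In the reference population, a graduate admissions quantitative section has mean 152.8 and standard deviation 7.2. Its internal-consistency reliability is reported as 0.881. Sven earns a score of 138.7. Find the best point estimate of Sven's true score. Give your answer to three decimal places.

T̂ = 0.881(138.7) + 0.119(152.8) = 122.1947 + 18.1832 = 140.3779 → 140.378

140.378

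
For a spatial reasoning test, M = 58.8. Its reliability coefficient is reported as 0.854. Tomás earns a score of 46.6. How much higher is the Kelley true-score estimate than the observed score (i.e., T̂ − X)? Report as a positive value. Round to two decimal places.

1.78

Kelley's formula gives T̂ = 0.854·46.6 + 0.146·58.8 = 39.7964 + 8.5848 = 48.3812.
T̂ − X = 48.381 − 46.6 = 1.781 → 1.78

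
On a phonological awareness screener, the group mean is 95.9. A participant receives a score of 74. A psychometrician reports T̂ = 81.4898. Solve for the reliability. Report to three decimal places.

T̂ = ρX + (1 − ρ)μ  ⇒  T̂ − μ = ρ(X − μ)
ρ = (T̂ − μ)/(X − μ) = (81.4898 − 95.9) / (74 − 95.9) = -14.4102 / -21.9 = 0.65800

0.658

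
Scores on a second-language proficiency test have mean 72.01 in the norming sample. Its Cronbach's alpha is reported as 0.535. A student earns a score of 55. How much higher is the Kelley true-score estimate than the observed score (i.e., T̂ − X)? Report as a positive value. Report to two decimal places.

Kelley's formula gives T̂ = 0.535·55 + 0.465·72.01 = 29.425 + 33.48465 = 62.9096.
T̂ − X = 62.910 − 55 = 7.910 → 7.91

7.91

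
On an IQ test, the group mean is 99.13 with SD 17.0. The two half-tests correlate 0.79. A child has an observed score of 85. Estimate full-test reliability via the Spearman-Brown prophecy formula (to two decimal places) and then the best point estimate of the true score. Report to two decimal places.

Spearman-Brown: ρ = 2r/(1 + r) = 2(0.79)/(1 + 0.79) = 1.580/1.79 = 0.8827 → 0.88
T̂ = 0.88(85) + 0.12(99.13) = 74.80 + 11.8956 = 86.696 → 86.70

86.70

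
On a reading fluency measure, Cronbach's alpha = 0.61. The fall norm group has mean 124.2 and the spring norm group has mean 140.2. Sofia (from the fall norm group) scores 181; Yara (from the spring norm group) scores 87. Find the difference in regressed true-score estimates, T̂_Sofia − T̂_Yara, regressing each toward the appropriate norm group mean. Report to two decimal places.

T̂_Sofia = 0.61(181) + 0.39(124.2) = 158.8480
T̂_Yara = 0.61(87) + 0.39(140.2) = 107.7480
Difference = 158.8480 − 107.7480 = 51.1000

51.10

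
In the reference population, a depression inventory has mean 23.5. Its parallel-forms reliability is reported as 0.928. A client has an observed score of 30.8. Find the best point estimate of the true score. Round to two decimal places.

T̂ = ρX + (1 − ρ)μ
  = 0.928 × 30.8 + 0.072 × 23.5
  = 28.5824 + 1.6920
  = 30.274
  ≈ 30.27

30.27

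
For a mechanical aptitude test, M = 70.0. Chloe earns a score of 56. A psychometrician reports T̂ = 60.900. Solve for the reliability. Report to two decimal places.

T̂ = ρX + (1 − ρ)μ  ⇒  T̂ − μ = ρ(X − μ)
ρ = (T̂ − μ)/(X − μ) = (60.900 − 70.0) / (56 − 70.0) = -9.100 / -14.0 = 0.6500

0.65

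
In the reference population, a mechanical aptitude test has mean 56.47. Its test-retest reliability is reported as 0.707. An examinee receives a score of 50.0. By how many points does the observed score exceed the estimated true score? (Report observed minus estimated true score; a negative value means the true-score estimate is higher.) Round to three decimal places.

T̂ = ρX + (1 − ρ)μ
  = 0.707 × 50.0 + 0.293 × 56.47
  = 35.3500 + 16.54571
  = 51.89571
  ≈ 51.8957
X − T̂ = 50.0 − 51.8957 = -1.8957 → -1.896

-1.896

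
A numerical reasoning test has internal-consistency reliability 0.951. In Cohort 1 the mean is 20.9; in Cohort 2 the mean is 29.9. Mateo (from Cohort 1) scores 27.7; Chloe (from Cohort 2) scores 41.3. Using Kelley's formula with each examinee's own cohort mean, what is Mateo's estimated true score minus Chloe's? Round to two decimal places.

-13.37

T̂_Mateo = 0.951(27.7) + 0.049(20.9) = 27.3668
T̂_Chloe = 0.951(41.3) + 0.049(29.9) = 40.7414
Difference = 27.3668 − 40.7414 = -13.3746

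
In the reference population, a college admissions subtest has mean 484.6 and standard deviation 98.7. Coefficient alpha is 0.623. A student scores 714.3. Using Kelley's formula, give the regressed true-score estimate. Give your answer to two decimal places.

627.70

T̂ = 0.623(714.3) + 0.377(484.6) = 445.0089 + 182.6942 = 627.703 → 627.70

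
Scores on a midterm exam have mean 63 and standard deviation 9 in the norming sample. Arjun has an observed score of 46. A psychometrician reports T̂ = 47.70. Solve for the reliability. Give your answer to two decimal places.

T̂ = ρX + (1 − ρ)μ  ⇒  T̂ − μ = ρ(X − μ)
ρ = (T̂ − μ)/(X − μ) = (47.70 − 63) / (46 − 63) = -15.30 / -17.0 = 0.9000

0.90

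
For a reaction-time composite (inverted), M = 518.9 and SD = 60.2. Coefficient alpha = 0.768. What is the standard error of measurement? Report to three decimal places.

SEM = SD · √(1 − ρ) = 60.2 × √0.232 = 60.2 × 0.4817 = 28.9962

28.996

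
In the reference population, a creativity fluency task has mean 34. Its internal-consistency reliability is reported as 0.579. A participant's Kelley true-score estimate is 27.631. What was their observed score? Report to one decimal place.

23.0

T̂ = ρX + (1 − ρ)μ  ⇒  X = (T̂ − (1 − ρ)μ) / ρ
X = (27.631 − 0.421 × 34) / 0.579 = (27.631 − 14.314) / 0.579 = 13.317 / 0.579 = 23.000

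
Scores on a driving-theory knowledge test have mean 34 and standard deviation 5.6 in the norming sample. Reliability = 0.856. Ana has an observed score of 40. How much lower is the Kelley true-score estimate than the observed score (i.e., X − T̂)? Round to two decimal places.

Regress the observed score toward the mean by the unreliability: T̂ = 0.856·40 + 0.144·34 = 34.240 + 4.896 = 39.1360.
X − T̂ = 40 − 39.136 = 0.864 → 0.86

0.86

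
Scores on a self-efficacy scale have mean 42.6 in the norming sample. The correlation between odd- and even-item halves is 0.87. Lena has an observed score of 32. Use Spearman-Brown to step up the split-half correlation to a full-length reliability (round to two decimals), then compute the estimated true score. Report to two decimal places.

32.74

Spearman-Brown: ρ = 2r/(1 + r) = 2(0.87)/(1 + 0.87) = 1.740/1.87 = 0.9305 → 0.93
Weight the observed score by reliability and the mean by (1 − reliability): T̂ = 0.93·32 + 0.07·42.6 = 29.76 + 2.982 = 32.742.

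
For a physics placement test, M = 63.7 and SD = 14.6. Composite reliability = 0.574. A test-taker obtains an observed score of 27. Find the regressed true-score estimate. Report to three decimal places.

42.634

T̂ = 0.574(27) + 0.426(63.7) = 15.498 + 27.1362 = 42.6342 → 42.634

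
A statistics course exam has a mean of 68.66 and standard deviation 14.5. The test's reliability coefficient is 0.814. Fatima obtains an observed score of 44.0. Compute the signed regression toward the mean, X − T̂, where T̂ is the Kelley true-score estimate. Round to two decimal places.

-4.59

T̂ = 0.814(44.0) + 0.186(68.66) = 35.8160 + 12.77076 = 48.5868 → 48.587
X − T̂ = 44.0 − 48.587 = -4.587 → -4.59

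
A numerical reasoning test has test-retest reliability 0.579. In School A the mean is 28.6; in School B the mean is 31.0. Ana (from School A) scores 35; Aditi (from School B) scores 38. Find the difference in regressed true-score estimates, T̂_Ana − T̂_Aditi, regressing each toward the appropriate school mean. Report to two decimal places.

T̂_Ana = 0.579(35) + 0.421(28.6) = 32.3056
T̂_Aditi = 0.579(38) + 0.421(31.0) = 35.0530
Difference = 32.3056 − 35.0530 = -2.7474

-2.75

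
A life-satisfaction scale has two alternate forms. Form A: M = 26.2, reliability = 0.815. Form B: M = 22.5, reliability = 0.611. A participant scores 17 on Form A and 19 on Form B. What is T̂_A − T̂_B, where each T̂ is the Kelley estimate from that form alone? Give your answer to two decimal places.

T̂_A = 0.815(17) + 0.185(26.2) = 18.7020
T̂_B = 0.611(19) + 0.389(22.5) = 20.3615
T̂_A − T̂_B = -1.6595

-1.66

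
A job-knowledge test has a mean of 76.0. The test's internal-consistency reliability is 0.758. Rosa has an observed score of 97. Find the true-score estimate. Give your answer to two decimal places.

91.92

Weight the observed score by reliability and the mean by (1 − reliability): T̂ = 0.758·97 + 0.242·76.0 = 73.526 + 18.3920 = 91.918.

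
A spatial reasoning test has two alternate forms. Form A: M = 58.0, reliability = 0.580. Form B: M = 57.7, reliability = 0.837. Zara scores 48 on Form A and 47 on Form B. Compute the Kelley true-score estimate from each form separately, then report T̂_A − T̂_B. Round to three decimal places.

3.456

T̂_A = 0.580(48) + 0.420(58.0) = 52.20000
T̂_B = 0.837(47) + 0.163(57.7) = 48.74410
T̂_A − T̂_B = 3.45590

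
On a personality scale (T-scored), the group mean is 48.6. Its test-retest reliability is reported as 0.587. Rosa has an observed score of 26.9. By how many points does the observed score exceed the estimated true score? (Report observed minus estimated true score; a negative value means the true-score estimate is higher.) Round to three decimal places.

-8.962

Weight the observed score by reliability and the mean by (1 − reliability): T̂ = 0.587·26.9 + 0.413·48.6 = 15.7903 + 20.0718 = 35.86210.
X − T̂ = 26.9 − 35.8621 = -8.9621 → -8.962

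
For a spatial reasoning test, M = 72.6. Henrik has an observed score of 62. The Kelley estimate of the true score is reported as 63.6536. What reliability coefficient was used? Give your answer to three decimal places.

T̂ = ρX + (1 − ρ)μ  ⇒  T̂ − μ = ρ(X − μ)
ρ = (T̂ − μ)/(X − μ) = (63.6536 − 72.6) / (62 − 72.6) = -8.9464 / -10.6 = 0.84400

0.844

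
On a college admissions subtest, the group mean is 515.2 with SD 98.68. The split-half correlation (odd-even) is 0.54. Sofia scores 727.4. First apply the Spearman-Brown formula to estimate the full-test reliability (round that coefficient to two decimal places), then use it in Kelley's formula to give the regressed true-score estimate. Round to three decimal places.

Spearman-Brown: ρ = 2r/(1 + r) = 2(0.54)/(1 + 0.54) = 1.080/1.54 = 0.7013 → 0.70
T̂ = 0.70(727.4) + 0.30(515.2) = 509.180 + 154.560 = 663.7400 → 663.740

663.740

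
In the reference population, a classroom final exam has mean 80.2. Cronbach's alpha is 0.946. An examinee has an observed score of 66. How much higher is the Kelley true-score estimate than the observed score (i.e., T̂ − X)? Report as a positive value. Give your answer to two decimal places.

Weight the observed score by reliability and the mean by (1 − reliability): T̂ = 0.946·66 + 0.054·80.2 = 62.436 + 4.3308 = 66.7668.
T̂ − X = 66.767 − 66 = 0.767 → 0.77

0.77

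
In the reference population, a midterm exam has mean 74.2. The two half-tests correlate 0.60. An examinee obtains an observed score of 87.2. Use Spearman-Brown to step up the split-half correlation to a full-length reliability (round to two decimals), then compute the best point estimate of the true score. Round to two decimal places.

Spearman-Brown: ρ = 2r/(1 + r) = 2(0.60)/(1 + 0.60) = 1.200/1.60 = 0.7500 → 0.75
Weight the observed score by reliability and the mean by (1 − reliability): T̂ = 0.75·87.2 + 0.25·74.2 = 65.400 + 18.550 = 83.950.

83.95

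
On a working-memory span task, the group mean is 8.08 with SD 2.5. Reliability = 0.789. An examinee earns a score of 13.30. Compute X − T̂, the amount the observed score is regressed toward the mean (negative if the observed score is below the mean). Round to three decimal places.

1.101

T̂ = ρX + (1 − ρ)μ
  = 0.789 × 13.30 + 0.211 × 8.08
  = 10.49370 + 1.70488
  = 12.19858
  ≈ 12.1986
X − T̂ = 13.30 − 12.1986 = 1.1014 → 1.101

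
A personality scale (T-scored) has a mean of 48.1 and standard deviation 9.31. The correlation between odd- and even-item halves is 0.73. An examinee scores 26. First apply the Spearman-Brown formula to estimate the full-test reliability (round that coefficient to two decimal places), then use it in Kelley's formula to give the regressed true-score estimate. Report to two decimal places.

29.54

Spearman-Brown: ρ = 2r/(1 + r) = 2(0.73)/(1 + 0.73) = 1.460/1.73 = 0.8439 → 0.84
Regress the observed score toward the mean by the unreliability: T̂ = 0.84·26 + 0.16·48.1 = 21.84 + 7.696 = 29.536.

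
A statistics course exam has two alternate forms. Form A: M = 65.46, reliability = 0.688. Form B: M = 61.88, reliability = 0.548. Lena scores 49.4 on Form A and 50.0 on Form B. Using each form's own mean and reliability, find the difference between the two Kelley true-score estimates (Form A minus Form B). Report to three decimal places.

T̂_A = 0.688(49.4) + 0.312(65.46) = 54.41072
T̂_B = 0.548(50.0) + 0.452(61.88) = 55.36976
T̂_A − T̂_B = -0.95904

-0.959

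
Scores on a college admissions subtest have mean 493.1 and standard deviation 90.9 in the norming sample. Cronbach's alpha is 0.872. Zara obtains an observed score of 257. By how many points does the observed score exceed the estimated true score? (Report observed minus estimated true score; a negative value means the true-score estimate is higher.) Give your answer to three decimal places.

-30.221

Weight the observed score by reliability and the mean by (1 − reliability): T̂ = 0.872·257 + 0.128·493.1 = 224.104 + 63.1168 = 287.22080.
X − T̂ = 257 − 287.2208 = -30.2208 → -30.221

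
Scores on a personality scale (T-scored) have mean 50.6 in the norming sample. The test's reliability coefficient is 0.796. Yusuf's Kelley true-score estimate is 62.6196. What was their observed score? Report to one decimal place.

T̂ = ρX + (1 − ρ)μ  ⇒  X = (T̂ − (1 − ρ)μ) / ρ
X = (62.6196 − 0.204 × 50.6) / 0.796 = (62.6196 − 10.3224) / 0.796 = 52.2972 / 0.796 = 65.700

65.7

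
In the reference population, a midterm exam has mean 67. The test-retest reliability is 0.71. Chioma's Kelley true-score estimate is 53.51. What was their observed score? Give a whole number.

T̂ = ρX + (1 − ρ)μ  ⇒  X = (T̂ − (1 − ρ)μ) / ρ
X = (53.51 − 0.29 × 67) / 0.71 = (53.51 − 19.43) / 0.71 = 34.08 / 0.71 = 48.00

48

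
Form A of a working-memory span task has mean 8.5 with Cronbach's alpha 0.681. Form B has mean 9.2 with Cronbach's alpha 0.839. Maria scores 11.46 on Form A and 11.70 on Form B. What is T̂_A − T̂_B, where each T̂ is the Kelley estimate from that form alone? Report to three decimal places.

T̂_A = 0.681(11.46) + 0.319(8.5) = 10.51576
T̂_B = 0.839(11.70) + 0.161(9.2) = 11.29750
T̂_A − T̂_B = -0.78174

-0.782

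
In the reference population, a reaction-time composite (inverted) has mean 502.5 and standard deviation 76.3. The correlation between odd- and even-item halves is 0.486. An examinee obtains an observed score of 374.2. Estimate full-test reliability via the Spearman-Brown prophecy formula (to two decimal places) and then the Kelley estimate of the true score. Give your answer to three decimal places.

419.105

Spearman-Brown: ρ = 2r/(1 + r) = 2(0.486)/(1 + 0.486) = 0.9720/1.486 = 0.6541 → 0.65
T̂ = 0.65(374.2) + 0.35(502.5) = 243.230 + 175.875 = 419.1050 → 419.105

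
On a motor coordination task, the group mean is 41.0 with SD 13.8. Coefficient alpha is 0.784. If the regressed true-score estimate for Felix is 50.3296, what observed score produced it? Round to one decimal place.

52.9

T̂ = ρX + (1 − ρ)μ  ⇒  X = (T̂ − (1 − ρ)μ) / ρ
X = (50.3296 − 0.216 × 41.0) / 0.784 = (50.3296 − 8.8560) / 0.784 = 41.4736 / 0.784 = 52.900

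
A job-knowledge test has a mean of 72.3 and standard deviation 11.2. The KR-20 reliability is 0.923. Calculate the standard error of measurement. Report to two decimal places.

SEM = SD · √(1 − ρ) = 11.2 × √0.077 = 11.2 × 0.2775 = 3.108

3.11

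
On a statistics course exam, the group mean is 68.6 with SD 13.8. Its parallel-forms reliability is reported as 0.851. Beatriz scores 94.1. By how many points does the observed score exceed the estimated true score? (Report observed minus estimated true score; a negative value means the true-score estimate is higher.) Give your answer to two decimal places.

T̂ = ρX + (1 − ρ)μ
  = 0.851 × 94.1 + 0.149 × 68.6
  = 80.0791 + 10.2214
  = 90.3005
  ≈ 90.300
X − T̂ = 94.1 − 90.300 = 3.799 → 3.80

3.80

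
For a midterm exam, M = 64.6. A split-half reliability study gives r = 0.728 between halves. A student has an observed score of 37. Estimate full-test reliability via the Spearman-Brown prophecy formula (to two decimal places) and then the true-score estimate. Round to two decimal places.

Spearman-Brown: ρ = 2r/(1 + r) = 2(0.728)/(1 + 0.728) = 1.4560/1.728 = 0.8426 → 0.84
T̂ = 0.84(37) + 0.16(64.6) = 31.08 + 10.336 = 41.416 → 41.42

41.42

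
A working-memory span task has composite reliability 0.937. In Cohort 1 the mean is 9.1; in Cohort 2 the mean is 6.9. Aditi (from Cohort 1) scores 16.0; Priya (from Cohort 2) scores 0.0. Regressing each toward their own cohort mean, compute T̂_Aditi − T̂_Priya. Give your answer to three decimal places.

15.131

T̂_Aditi = 0.937(16.0) + 0.063(9.1) = 15.56530
T̂_Priya = 0.937(0.0) + 0.063(6.9) = 0.43470
Difference = 15.56530 − 0.43470 = 15.13060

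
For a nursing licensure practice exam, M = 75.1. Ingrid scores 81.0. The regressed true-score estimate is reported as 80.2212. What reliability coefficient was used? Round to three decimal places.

0.868

T̂ = ρX + (1 − ρ)μ  ⇒  T̂ − μ = ρ(X − μ)
ρ = (T̂ − μ)/(X − μ) = (80.2212 − 75.1) / (81.0 − 75.1) = 5.1212 / 5.9 = 0.86800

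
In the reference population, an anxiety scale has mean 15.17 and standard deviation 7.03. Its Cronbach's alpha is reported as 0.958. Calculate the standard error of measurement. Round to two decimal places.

SEM = SD · √(1 − ρ) = 7.03 × √0.042 = 7.03 × 0.2049 = 1.441

1.44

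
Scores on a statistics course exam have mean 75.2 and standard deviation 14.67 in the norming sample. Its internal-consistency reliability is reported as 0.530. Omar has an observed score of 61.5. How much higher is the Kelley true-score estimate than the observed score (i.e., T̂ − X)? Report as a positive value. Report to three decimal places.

T̂ = ρX + (1 − ρ)μ
  = 0.530 × 61.5 + 0.470 × 75.2
  = 32.5950 + 35.3440
  = 67.93900
  ≈ 67.9390
T̂ − X = 67.9390 − 61.5 = 6.4390 → 6.439

6.439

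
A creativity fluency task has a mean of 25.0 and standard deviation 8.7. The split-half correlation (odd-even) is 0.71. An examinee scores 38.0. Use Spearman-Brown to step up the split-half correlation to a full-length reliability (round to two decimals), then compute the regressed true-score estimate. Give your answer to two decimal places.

35.79

Spearman-Brown: ρ = 2r/(1 + r) = 2(0.71)/(1 + 0.71) = 1.420/1.71 = 0.8304 → 0.83
Regress the observed score toward the mean by the unreliability: T̂ = 0.83·38.0 + 0.17·25.0 = 31.540 + 4.250 = 35.790.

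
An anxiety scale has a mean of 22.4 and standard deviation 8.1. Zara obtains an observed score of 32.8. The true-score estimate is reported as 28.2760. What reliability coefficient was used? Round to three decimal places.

T̂ = ρX + (1 − ρ)μ  ⇒  T̂ − μ = ρ(X − μ)
ρ = (T̂ − μ)/(X − μ) = (28.2760 − 22.4) / (32.8 − 22.4) = 5.8760 / 10.4 = 0.56500

0.565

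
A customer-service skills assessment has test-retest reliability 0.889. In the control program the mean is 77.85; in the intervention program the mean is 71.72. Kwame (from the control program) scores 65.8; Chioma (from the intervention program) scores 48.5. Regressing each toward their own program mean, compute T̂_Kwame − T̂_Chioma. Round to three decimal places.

T̂_Kwame = 0.889(65.8) + 0.111(77.85) = 67.13755
T̂_Chioma = 0.889(48.5) + 0.111(71.72) = 51.07742
Difference = 67.13755 − 51.07742 = 16.06013

16.060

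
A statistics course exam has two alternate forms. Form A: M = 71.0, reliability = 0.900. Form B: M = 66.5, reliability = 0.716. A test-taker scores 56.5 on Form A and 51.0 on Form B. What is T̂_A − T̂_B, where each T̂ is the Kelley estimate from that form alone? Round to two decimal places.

2.55

T̂_A = 0.900(56.5) + 0.100(71.0) = 57.9500
T̂_B = 0.716(51.0) + 0.284(66.5) = 55.4020
T̂_A − T̂_B = 2.5480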